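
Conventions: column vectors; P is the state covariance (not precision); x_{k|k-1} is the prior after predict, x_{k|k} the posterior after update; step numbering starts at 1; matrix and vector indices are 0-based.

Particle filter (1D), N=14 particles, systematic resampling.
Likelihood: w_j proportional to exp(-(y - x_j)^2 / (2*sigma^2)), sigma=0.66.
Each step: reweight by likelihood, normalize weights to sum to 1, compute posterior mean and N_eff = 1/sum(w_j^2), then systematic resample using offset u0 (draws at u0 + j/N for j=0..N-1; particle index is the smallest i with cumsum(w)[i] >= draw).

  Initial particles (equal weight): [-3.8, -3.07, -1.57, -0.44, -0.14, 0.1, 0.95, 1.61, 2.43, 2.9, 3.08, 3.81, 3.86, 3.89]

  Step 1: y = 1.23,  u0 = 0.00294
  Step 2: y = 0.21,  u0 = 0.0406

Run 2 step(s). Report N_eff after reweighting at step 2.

step 1: w=[0.0000, 0.0000, 0.0001, 0.0169, 0.0483, 0.0961, 0.3805, 0.3527, 0.0797, 0.0169, 0.0082, 0.0002, 0.0001, 0.0001]  mean=1.1946  Neff=3.4749  idx=[3, 5, 5, 6, 6, 6, 6, 6, 7, 7, 7, 7, 7, 8]
step 2: w=[0.1064, 0.1705, 0.1705, 0.0922, 0.0922, 0.0922, 0.0922, 0.0922, 0.0182, 0.0182, 0.0182, 0.0182, 0.0182, 0.0006]  mean=0.5733  Neff=8.8033  idx=[0, 1, 1, 1, 2, 2, 3, 4, 4, 5, 6, 7, 7, 11]

N_eff = 8.8033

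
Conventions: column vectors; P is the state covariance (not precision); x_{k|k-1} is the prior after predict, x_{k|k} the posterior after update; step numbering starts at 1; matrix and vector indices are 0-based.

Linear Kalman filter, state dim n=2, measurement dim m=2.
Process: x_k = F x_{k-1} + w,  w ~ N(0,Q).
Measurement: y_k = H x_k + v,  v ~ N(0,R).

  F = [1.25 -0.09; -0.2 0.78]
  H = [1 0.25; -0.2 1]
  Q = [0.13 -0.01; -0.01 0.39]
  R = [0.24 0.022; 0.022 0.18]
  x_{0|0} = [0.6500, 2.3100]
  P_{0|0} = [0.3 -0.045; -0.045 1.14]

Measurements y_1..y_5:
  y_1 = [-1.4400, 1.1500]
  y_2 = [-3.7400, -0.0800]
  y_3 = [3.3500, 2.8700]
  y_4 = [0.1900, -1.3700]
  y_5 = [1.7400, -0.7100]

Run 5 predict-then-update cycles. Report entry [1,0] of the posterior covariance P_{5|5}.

step 1: x^-=[0.6046, 1.6718]  P^-=[0.6181 -0.2097; -0.2097 1.1096]  S=[0.8226 -0.0234; -0.0234 1.3982]  K=[0.6812 -0.2270; 0.1058 0.8254]  nu=[-2.4626, -0.4009]  x^+=[-0.9819, 1.0804]  P^+=[0.1571 0.0056; 0.0056 0.1520]
step 2: x^-=[-1.3246, 1.0391]  P^-=[0.3755 -0.0544; -0.0544 0.4870]  S=[0.6187 0.0170; 0.0170 0.7038]  K=[0.5903 -0.1983; 0.0895 0.7053]  nu=[-2.6752, -1.3840]  x^+=[-2.6294, -0.1765]  P^+=[0.1362 0.0045; 0.0045 0.1298]
step 3: x^-=[-3.2709, 0.3882]  P^-=[0.3428 -0.0487; -0.0487 0.4730]  S=[0.5880 0.0255; 0.0255 0.6862]  K=[0.5706 -0.1920; 0.0880 0.7003]  nu=[6.5238, 1.8276]  x^+=[0.1007, 2.2423]  P^+=[0.1316 0.0043; 0.0043 0.1288]
step 4: x^-=[-0.0759, 1.7288]  P^-=[0.3358 -0.0477; -0.0477 0.4723]  S=[0.5814 0.0276; 0.0276 0.6848]  K=[0.5660 -0.1905; 0.0878 0.7001]  nu=[-0.1663, -3.1140]  x^+=[0.4232, -0.4658]  P^+=[0.1306 0.0043; 0.0043 0.1288]
step 5: x^-=[0.5709, -0.4480]  P^-=[0.3341 -0.0474; -0.0474 0.4723]  S=[0.5799 0.0282; 0.0282 0.6846]  K=[0.5649 -0.1902; 0.0878 0.7001]  nu=[1.2811, -0.1478]  x^+=[1.3228, -0.4390]  P^+=[0.1303 0.0043; 0.0043 0.1288]

P_post[1,0] = 0.0043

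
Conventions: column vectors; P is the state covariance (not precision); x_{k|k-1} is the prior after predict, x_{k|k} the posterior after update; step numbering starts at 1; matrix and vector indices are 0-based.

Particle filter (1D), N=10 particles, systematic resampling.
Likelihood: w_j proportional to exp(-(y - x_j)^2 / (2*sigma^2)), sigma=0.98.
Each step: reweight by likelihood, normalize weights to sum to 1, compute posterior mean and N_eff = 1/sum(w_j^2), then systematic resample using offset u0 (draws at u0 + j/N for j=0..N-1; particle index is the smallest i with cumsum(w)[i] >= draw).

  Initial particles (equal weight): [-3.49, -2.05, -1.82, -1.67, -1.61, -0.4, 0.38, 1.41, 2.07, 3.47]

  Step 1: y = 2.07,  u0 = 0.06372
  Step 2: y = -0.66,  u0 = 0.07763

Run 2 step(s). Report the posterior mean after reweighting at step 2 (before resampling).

post_mean = 0.8647

step 1: w=[0.0000, 0.0001, 0.0002, 0.0003, 0.0004, 0.0172, 0.0931, 0.3284, 0.4120, 0.1485]  mean=1.8581  Neff=3.2409  idx=[6, 7, 7, 7, 8, 8, 8, 8, 9, 9]
step 2: w=[0.5843, 0.1102, 0.1102, 0.1102, 0.0212, 0.0212, 0.0212, 0.0212, 0.0001, 0.0001]  mean=0.8647  Neff=2.6343  idx=[0, 0, 0, 0, 0, 0, 1, 2, 3, 6]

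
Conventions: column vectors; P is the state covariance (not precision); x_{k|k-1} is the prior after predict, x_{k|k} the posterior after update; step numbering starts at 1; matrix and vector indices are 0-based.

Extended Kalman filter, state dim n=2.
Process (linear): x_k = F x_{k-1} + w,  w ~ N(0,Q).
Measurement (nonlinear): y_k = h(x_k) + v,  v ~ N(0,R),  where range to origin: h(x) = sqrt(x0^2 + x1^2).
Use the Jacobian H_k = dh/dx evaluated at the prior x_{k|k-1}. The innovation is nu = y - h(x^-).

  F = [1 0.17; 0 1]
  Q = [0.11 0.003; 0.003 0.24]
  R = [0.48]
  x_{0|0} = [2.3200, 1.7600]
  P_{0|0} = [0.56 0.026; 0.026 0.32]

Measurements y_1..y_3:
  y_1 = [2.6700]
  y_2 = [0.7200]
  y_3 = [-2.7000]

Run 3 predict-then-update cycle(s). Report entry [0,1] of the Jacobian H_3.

H_jac[0,1] = 0.3987

step 1: x^-=[2.6192, 1.7600]  P^-=[0.6881 0.0834; 0.0834 0.5600]  H_jac=[0.8300 0.5577]  S=[1.2055]  K=[0.5124; 0.3165]  nu=[-0.4856]  x^+=[2.3704, 1.6063]  P^+=[0.3716 -0.1121; -0.1121 0.4392]
step 2: x^-=[2.6435, 1.6063]  P^-=[0.4562 -0.0344; -0.0344 0.6792]  H_jac=[0.8546 0.5193]  S=[0.9658]  K=[0.3852; 0.3347]  nu=[-2.3732]  x^+=[1.7294, 0.8119]  P^+=[0.3129 -0.1590; -0.1590 0.5710]
step 3: x^-=[1.8674, 0.8119]  P^-=[0.3854 -0.0589; -0.0589 0.8110]  H_jac=[0.9171 0.3987]  S=[0.8900]  K=[0.3707; 0.3027]  nu=[-4.7362]  x^+=[0.1115, -0.6216]  P^+=[0.2631 -0.1587; -0.1587 0.7295]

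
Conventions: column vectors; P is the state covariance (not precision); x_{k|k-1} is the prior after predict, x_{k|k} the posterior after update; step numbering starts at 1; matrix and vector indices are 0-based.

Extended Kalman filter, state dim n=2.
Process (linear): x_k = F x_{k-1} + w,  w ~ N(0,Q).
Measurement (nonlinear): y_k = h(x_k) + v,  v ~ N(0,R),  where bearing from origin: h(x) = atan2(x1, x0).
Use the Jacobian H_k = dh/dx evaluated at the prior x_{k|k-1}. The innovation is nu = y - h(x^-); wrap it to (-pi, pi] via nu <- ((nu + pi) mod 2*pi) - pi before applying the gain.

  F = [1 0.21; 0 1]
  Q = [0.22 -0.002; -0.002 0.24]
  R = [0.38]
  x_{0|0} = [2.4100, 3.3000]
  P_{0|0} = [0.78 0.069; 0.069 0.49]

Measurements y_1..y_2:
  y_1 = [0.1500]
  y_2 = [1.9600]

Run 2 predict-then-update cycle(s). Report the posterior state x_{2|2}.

x_post = [3.6528, 3.4957]

step 1: x^-=[3.1030, 3.3000]  P^-=[1.0506 0.1699; 0.1699 0.7300]  H_jac=[-0.1608 0.1512]  S=[0.4156]  K=[-0.3447; 0.1999]  nu=[-0.6662]  x^+=[3.3326, 3.1668]  P^+=[1.0012 0.1985; 0.1985 0.7134]
step 2: x^-=[3.9977, 3.1668]  P^-=[1.3360 0.3464; 0.3464 0.9534]  H_jac=[-0.1218 0.1537]  S=[0.4094]  K=[-0.2673; 0.2549]  nu=[1.2901]  x^+=[3.6528, 3.4957]  P^+=[1.3068 0.3742; 0.3742 0.9268]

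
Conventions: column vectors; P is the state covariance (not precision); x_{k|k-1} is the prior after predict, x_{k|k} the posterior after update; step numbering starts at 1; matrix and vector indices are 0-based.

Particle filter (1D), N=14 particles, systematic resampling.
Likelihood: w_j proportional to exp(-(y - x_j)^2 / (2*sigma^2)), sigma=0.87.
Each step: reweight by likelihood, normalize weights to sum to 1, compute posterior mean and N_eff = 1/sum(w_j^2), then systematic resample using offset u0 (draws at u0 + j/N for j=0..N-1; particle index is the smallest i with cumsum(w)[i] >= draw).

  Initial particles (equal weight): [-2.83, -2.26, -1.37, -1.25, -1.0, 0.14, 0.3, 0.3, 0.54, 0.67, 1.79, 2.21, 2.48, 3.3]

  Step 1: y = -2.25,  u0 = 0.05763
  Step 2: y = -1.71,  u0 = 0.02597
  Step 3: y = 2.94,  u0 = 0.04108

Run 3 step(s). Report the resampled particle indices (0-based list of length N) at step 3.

resampled_idx = [7, 8, 9, 10, 11, 12, 12, 13, 13, 13, 13, 13, 13, 13]

step 1: w=[0.2403, 0.3000, 0.1799, 0.1550, 0.1069, 0.0069, 0.0041, 0.0041, 0.0018, 0.0011, 0.0000, 0.0000, 0.0000, 0.0000]  mean=-1.9000  Neff=4.6371  idx=[0, 0, 0, 1, 1, 1, 1, 2, 2, 2, 3, 3, 4, 5]
step 2: w=[0.0440, 0.0440, 0.0440, 0.0825, 0.0825, 0.0825, 0.0825, 0.0933, 0.0933, 0.0933, 0.0876, 0.0876, 0.0722, 0.0105]  mean=-1.7928  Neff=12.5227  idx=[0, 2, 3, 4, 5, 6, 6, 7, 8, 9, 9, 10, 11, 12]
step 3: w=[0.0000, 0.0000, 0.0002, 0.0002, 0.0002, 0.0002, 0.0002, 0.0647, 0.0647, 0.0647, 0.0647, 0.1269, 0.1269, 0.4861]  mean=-1.1608  Neff=3.5058  idx=[7, 8, 9, 10, 11, 12, 12, 13, 13, 13, 13, 13, 13, 13]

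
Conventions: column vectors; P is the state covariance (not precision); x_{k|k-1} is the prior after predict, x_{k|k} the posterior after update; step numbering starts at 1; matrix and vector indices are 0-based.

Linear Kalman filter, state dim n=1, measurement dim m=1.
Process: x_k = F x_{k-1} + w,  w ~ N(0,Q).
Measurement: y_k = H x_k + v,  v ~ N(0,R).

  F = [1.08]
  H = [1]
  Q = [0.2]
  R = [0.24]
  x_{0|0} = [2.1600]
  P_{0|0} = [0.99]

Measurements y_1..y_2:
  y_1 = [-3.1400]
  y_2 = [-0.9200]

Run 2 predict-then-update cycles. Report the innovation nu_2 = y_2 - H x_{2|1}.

innov = [1.5817]

step 1: x^-=[2.3328]  P^-=[1.3547]  S=[1.5947]  K=[0.8495]  nu=[-5.4728]  x^+=[-2.3164]  P^+=[0.2039]
step 2: x^-=[-2.5017]  P^-=[0.4378]  S=[0.6778]  K=[0.6459]  nu=[1.5817]  x^+=[-1.4800]  P^+=[0.1550]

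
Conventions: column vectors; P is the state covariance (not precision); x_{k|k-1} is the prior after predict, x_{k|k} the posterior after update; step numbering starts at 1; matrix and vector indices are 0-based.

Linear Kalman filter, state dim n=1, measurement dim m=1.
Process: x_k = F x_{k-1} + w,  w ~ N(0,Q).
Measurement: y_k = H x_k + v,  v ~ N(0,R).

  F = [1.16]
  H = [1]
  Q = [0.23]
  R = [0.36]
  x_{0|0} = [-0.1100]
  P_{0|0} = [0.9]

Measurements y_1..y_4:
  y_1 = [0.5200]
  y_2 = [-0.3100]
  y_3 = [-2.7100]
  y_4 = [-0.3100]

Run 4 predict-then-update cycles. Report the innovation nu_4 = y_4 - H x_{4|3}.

step 1: x^-=[-0.1276]  P^-=[1.4410]  S=[1.8010]  K=[0.8001]  nu=[0.6476]  x^+=[0.3906]  P^+=[0.2880]
step 2: x^-=[0.4530]  P^-=[0.6176]  S=[0.9776]  K=[0.6317]  nu=[-0.7630]  x^+=[-0.0290]  P^+=[0.2274]
step 3: x^-=[-0.0336]  P^-=[0.5360]  S=[0.8960]  K=[0.5982]  nu=[-2.6764]  x^+=[-1.6347]  P^+=[0.2154]
step 4: x^-=[-1.8963]  P^-=[0.5198]  S=[0.8798]  K=[0.5908]  nu=[1.5863]  x^+=[-0.9591]  P^+=[0.2127]

innov = [1.5863]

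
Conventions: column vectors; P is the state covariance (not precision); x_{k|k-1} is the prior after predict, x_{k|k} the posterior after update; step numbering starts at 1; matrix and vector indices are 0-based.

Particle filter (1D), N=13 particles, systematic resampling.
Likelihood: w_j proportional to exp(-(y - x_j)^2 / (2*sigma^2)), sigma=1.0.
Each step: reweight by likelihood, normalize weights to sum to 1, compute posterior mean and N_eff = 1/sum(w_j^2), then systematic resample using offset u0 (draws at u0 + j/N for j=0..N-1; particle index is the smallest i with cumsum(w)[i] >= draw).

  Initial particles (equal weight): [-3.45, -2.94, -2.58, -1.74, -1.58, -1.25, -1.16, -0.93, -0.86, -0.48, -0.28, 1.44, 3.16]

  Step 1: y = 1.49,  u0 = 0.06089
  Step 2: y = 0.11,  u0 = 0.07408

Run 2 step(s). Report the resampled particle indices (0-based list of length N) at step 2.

step 1: w=[0.0000, 0.0000, 0.0001, 0.0030, 0.0050, 0.0131, 0.0167, 0.0300, 0.0354, 0.0805, 0.1170, 0.5599, 0.1390]  mean=1.0662  Neff=2.8120  idx=[7, 9, 10, 10, 11, 11, 11, 11, 11, 11, 11, 12, 12]
step 2: w=[0.0941, 0.1358, 0.1498, 0.1498, 0.0668, 0.0668, 0.0668, 0.0668, 0.0668, 0.0668, 0.0668, 0.0015, 0.0015]  mean=0.4460  Neff=9.6706  idx=[0, 1, 1, 2, 3, 3, 4, 5, 6, 7, 8, 9, 11]

resampled_idx = [0, 1, 1, 2, 3, 3, 4, 5, 6, 7, 8, 9, 11]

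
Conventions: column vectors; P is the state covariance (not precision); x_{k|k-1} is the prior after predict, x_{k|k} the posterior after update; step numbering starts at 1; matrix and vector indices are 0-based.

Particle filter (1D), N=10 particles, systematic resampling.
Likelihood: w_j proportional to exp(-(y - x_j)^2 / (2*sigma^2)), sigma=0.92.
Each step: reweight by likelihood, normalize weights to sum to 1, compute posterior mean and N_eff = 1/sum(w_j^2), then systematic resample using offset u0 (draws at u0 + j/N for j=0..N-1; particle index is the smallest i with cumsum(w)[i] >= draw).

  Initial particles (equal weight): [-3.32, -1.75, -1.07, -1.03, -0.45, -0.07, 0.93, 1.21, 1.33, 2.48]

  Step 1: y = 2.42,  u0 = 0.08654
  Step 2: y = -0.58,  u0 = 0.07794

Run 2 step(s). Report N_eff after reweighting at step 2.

step 1: w=[0.0000, 0.0000, 0.0003, 0.0004, 0.0035, 0.0116, 0.1214, 0.1898, 0.2234, 0.4497]  mean=1.7516  Neff=3.3004  idx=[6, 7, 7, 8, 8, 9, 9, 9, 9, 9]
step 2: w=[0.3199, 0.1853, 0.1853, 0.1426, 0.1426, 0.0049, 0.0049, 0.0049, 0.0049, 0.0049]  mean=1.1856  Neff=4.7220  idx=[0, 0, 0, 1, 1, 2, 2, 3, 4, 5]

N_eff = 4.7220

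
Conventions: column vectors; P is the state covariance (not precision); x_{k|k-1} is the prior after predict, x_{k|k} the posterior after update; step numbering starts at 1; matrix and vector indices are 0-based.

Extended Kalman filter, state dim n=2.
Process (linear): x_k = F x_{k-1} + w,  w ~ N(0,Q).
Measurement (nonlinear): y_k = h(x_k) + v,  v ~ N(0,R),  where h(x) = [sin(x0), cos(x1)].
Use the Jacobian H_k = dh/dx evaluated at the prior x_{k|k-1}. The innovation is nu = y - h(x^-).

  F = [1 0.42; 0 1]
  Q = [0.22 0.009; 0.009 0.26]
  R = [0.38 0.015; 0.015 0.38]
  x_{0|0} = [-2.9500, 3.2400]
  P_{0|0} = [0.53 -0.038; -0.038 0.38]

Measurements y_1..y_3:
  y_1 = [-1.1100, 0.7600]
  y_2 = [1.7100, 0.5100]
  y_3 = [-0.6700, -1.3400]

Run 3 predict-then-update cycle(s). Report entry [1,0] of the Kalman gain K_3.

step 1: x^-=[-1.5892, 3.2400]  P^-=[0.7851 0.1306; 0.1306 0.6400]  H_jac=[-0.0184 0.0000; 0.0000 0.0982]  S=[0.3803 0.0148; 0.0148 0.3862]  K=[-0.0393 0.0347; -0.0127 0.1633]  nu=[-0.1102, 1.7552]  x^+=[-1.5239, 3.5280]  P^+=[0.7841 0.1283; 0.1283 0.6297]
step 2: x^-=[-0.0421, 3.5280]  P^-=[1.2230 0.4018; 0.4018 0.8897]  H_jac=[0.9991 0.0000; 0.0000 0.3769]  S=[1.6008 0.1663; 0.1663 0.5064]  K=[0.7581 0.0501; 0.1884 0.6003]  nu=[1.7521, 1.4363]  x^+=[1.3581, 4.7204]  P^+=[0.2891 0.0807; 0.0807 0.6128]
step 3: x^-=[3.3406, 4.7204]  P^-=[0.6849 0.3470; 0.3470 0.8728]  H_jac=[-0.9803 0.0000; 0.0000 1.0000]  S=[1.0382 -0.3252; -0.3252 1.2527]  K=[-0.6095 0.1188; -0.1192 0.6658]  nu=[-0.4723, -1.3480]  x^+=[3.4684, 3.8792]  P^+=[0.2345 0.0360; 0.0360 0.2512]

K[1,0] = -0.1192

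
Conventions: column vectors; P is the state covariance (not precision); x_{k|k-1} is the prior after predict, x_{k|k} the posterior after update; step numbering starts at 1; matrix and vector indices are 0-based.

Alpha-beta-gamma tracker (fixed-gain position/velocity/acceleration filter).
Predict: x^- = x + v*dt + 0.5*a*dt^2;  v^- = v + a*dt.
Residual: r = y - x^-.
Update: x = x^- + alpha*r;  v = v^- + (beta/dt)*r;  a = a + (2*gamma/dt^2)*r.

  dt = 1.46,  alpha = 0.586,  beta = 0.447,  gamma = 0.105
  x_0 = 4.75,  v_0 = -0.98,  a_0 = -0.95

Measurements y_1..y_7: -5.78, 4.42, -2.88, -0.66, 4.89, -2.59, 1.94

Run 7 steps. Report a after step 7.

step 1: x_pred=2.3067  r=-8.0867  x^+=-2.4321  v^+=-4.8429  a^+=-1.7467
step 2: x_pred=-11.3643  r=15.7843  x^+=-2.1147  v^+=-2.5604  a^+=-0.1917
step 3: x_pred=-6.0572  r=3.1772  x^+=-4.1954  v^+=-1.8675  a^+=0.1214
step 4: x_pred=-6.7926  r=6.1326  x^+=-3.1989  v^+=0.1873  a^+=0.7255
step 5: x_pred=-2.1522  r=7.0422  x^+=1.9745  v^+=3.4026  a^+=1.4193
step 6: x_pred=8.4550  r=-11.0450  x^+=1.9826  v^+=2.0932  a^+=0.3312
step 7: x_pred=5.3917  r=-3.4517  x^+=3.3690  v^+=1.5199  a^+=-0.0089

a_post = -0.0089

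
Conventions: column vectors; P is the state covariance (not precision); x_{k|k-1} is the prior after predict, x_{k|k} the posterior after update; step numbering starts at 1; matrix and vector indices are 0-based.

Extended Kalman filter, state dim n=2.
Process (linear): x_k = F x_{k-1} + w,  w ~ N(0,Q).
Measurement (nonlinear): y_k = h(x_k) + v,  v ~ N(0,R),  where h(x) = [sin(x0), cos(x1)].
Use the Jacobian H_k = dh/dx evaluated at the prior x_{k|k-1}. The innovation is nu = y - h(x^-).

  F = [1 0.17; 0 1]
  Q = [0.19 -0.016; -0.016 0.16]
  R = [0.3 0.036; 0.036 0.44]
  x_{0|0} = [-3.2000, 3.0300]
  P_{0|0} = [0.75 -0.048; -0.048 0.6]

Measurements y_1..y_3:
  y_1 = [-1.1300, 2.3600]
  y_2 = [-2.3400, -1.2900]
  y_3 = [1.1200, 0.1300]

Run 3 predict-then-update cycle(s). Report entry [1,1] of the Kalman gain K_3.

K[1,1] = -0.5041

step 1: x^-=[-2.6849, 3.0300]  P^-=[0.9410 0.0380; 0.0380 0.7600]  H_jac=[-0.8975 0.0000; 0.0000 -0.1114]  S=[1.0580 0.0398; 0.0398 0.4494]  K=[-0.8006 0.0615; -0.0252 -0.1861]  nu=[-0.6890, 3.3538]  x^+=[-1.9271, 2.4233]  P^+=[0.2651 0.0159; 0.0159 0.7434]
step 2: x^-=[-1.5151, 2.4233]  P^-=[0.4820 0.1263; 0.1263 0.9034]  H_jac=[0.0556 0.0000; 0.0000 -0.6581]  S=[0.3015 0.0314; 0.0314 0.8312]  K=[0.0997 -0.1037; 0.0981 -0.7189]  nu=[-1.3415, -0.5371]  x^+=[-1.5932, 2.6778]  P^+=[0.4707 0.0639; 0.0639 0.4753]
step 3: x^-=[-1.1380, 2.6778]  P^-=[0.6962 0.1287; 0.1287 0.6353]  H_jac=[0.4194 0.0000; 0.0000 -0.4474]  S=[0.4225 0.0119; 0.0119 0.5671]  K=[0.6944 -0.1160; 0.1419 -0.5041]  nu=[2.0278, 1.0244]  x^+=[0.1513, 2.4492]  P^+=[0.4867 0.0582; 0.0582 0.4844]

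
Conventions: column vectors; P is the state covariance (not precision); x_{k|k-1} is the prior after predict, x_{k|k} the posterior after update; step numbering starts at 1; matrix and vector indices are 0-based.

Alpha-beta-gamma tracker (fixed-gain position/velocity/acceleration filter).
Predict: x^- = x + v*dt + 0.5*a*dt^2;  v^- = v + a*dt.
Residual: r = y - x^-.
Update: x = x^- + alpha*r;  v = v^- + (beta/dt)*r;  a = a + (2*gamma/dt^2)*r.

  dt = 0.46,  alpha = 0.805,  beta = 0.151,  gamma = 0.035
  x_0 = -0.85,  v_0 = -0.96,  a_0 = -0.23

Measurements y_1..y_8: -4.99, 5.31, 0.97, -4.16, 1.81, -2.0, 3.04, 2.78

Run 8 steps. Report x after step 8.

x_post = 2.8121

step 1: x_pred=-1.3159  r=-3.6741  x^+=-4.2736  v^+=-2.2719  a^+=-1.4454
step 2: x_pred=-5.4715  r=10.7815  x^+=3.2076  v^+=0.6024  a^+=2.1212
step 3: x_pred=3.7091  r=-2.7391  x^+=1.5041  v^+=0.6790  a^+=1.2151
step 4: x_pred=1.9450  r=-6.1050  x^+=-2.9695  v^+=-0.7661  a^+=-0.8045
step 5: x_pred=-3.4070  r=5.2170  x^+=0.7927  v^+=0.5764  a^+=0.9213
step 6: x_pred=1.1553  r=-3.1553  x^+=-1.3847  v^+=-0.0356  a^+=-0.1225
step 7: x_pred=-1.4140  r=4.4540  x^+=2.1715  v^+=1.3702  a^+=1.3510
step 8: x_pred=2.9447  r=-0.1647  x^+=2.8121  v^+=1.9376  a^+=1.2965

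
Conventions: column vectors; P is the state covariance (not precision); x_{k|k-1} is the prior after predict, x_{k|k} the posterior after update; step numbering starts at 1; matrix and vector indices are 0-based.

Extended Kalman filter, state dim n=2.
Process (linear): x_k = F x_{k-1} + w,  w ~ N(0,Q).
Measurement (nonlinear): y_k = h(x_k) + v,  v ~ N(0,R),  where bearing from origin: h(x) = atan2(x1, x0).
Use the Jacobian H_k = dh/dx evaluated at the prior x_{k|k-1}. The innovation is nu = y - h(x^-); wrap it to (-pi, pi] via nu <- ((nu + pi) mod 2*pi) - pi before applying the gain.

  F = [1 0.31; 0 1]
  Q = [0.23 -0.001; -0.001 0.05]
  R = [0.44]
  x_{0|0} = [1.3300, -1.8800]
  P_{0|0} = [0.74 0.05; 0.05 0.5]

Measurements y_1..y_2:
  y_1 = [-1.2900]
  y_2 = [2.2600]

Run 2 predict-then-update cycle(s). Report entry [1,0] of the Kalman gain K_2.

step 1: x^-=[0.7472, -1.8800]  P^-=[1.0491 0.2040; 0.2040 0.5500]  H_jac=[0.4594 0.1826]  S=[0.7139]  K=[0.7272; 0.2719]  nu=[-0.0975]  x^+=[0.6763, -1.9065]  P^+=[0.6716 0.0628; 0.0628 0.4972]
step 2: x^-=[0.0853, -1.9065]  P^-=[0.9883 0.2160; 0.2160 0.5472]  H_jac=[0.5235 0.0234]  S=[0.7164]  K=[0.7292; 0.1757]  nu=[-2.4971]  x^+=[-1.7356, -2.3452]  P^+=[0.6074 0.1242; 0.1242 0.5251]

K[1,0] = 0.1757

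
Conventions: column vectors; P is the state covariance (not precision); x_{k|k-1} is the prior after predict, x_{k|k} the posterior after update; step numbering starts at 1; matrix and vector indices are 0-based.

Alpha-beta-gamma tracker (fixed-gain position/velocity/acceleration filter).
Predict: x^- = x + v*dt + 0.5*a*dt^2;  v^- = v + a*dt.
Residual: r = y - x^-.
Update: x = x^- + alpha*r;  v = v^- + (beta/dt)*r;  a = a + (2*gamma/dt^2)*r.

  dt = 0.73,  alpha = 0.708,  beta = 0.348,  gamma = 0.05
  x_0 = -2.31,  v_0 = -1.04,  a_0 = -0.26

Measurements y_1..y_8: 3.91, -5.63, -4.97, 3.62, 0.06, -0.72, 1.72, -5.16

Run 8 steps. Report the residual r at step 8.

step 1: x_pred=-3.1385  r=7.0485  x^+=1.8518  v^+=2.1303  a^+=1.0627
step 2: x_pred=3.6901  r=-9.3201  x^+=-2.9085  v^+=-1.5370  a^+=-0.6863
step 3: x_pred=-4.2134  r=-0.7566  x^+=-4.7491  v^+=-2.3986  a^+=-0.8283
step 4: x_pred=-6.7208  r=10.3408  x^+=0.6005  v^+=1.9263  a^+=1.1122
step 5: x_pred=2.3030  r=-2.2430  x^+=0.7150  v^+=1.6689  a^+=0.6913
step 6: x_pred=2.1175  r=-2.8375  x^+=0.1085  v^+=0.8209  a^+=0.1588
step 7: x_pred=0.7501  r=0.9699  x^+=1.4368  v^+=1.3992  a^+=0.3408
step 8: x_pred=2.5490  r=-7.7090  x^+=-2.9090  v^+=-2.0270  a^+=-1.1058

resid = -7.7090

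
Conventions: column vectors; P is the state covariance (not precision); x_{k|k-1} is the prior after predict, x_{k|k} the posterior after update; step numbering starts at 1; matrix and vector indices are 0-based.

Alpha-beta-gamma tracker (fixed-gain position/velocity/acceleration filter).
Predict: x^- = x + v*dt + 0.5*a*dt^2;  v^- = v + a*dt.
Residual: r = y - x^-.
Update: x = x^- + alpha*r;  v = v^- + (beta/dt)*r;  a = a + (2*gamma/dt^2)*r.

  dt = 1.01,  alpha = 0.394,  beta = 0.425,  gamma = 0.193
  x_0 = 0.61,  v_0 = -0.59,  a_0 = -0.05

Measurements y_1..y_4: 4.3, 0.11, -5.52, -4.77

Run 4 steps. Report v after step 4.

v_post = -5.9719

step 1: x_pred=-0.0114  r=4.3114  x^+=1.6873  v^+=1.1737  a^+=1.5814
step 2: x_pred=3.6793  r=-3.5693  x^+=2.2730  v^+=1.2690  a^+=0.2308
step 3: x_pred=3.6724  r=-9.1924  x^+=0.0506  v^+=-2.3660  a^+=-3.2476
step 4: x_pred=-3.9955  r=-0.7745  x^+=-4.3006  v^+=-5.9719  a^+=-3.5406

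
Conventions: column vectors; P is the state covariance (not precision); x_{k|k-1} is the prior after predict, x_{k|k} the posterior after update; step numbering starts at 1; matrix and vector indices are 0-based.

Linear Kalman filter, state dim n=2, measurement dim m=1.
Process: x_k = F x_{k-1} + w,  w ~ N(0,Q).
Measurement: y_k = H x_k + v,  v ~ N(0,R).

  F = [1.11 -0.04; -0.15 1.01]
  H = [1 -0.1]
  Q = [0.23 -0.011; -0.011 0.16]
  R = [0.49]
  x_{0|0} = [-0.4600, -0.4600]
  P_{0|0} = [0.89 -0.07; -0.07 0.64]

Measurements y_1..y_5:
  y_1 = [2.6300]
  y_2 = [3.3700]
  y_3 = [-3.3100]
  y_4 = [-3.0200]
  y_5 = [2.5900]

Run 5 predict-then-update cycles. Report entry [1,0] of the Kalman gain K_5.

K[1,0] = -0.1982

step 1: x^-=[-0.4922, -0.3956]  P^-=[1.3338 -0.2639; -0.2639 0.8541]  S=[1.8851]  K=[0.7215; -0.1853]  nu=[3.0826]  x^+=[1.7320, -0.9669]  P^+=[0.3524 -0.0119; -0.0119 0.7894]
step 2: x^-=[1.9612, -1.2363]  P^-=[0.6665 -0.1149; -0.1149 0.9767]  S=[1.1892]  K=[0.5701; -0.1788]  nu=[1.2851]  x^+=[2.6939, -1.4661]  P^+=[0.2800 0.0063; 0.0063 0.9387]
step 3: x^-=[3.0489, -1.8848]  P^-=[0.5759 -0.0885; -0.0885 1.1220]  S=[1.0948]  K=[0.5341; -0.1833]  nu=[-6.5473]  x^+=[-0.4481, -0.6847]  P^+=[0.2636 0.0187; 0.0187 1.0852]
step 4: x^-=[-0.4700, -0.6244]  P^-=[0.5548 -0.0776; -0.0776 1.2673]  S=[1.0730]  K=[0.5243; -0.1905]  nu=[-2.6124]  x^+=[-1.8397, -0.1268]  P^+=[0.2599 0.0295; 0.0295 1.2284]
step 5: x^-=[-2.0370, 0.1479]  P^-=[0.5495 -0.0706; -0.0706 1.4100]  S=[1.0677]  K=[0.5213; -0.1982]  nu=[4.6418]  x^+=[0.3826, -0.7721]  P^+=[0.2594 0.0397; 0.0397 1.3680]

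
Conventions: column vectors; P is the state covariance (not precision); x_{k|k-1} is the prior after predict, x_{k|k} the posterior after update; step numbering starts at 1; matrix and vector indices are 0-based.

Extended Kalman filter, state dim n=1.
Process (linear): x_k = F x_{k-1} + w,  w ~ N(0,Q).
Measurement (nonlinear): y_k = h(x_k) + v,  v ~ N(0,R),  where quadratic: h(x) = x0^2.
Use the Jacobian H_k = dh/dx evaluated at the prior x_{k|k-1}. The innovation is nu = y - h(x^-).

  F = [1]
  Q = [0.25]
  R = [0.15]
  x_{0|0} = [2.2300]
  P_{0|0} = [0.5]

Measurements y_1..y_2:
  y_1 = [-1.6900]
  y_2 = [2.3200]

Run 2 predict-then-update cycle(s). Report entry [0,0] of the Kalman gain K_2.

K[0,0] = 0.5292

step 1: x^-=[2.2300]  P^-=[0.7500]  H_jac=[4.4600]  S=[15.0687]  K=[0.2220]  nu=[-6.6629]  x^+=[0.7509]  P^+=[0.0075]
step 2: x^-=[0.7509]  P^-=[0.2575]  H_jac=[1.5019]  S=[0.7308]  K=[0.5292]  nu=[1.7561]  x^+=[1.6802]  P^+=[0.0528]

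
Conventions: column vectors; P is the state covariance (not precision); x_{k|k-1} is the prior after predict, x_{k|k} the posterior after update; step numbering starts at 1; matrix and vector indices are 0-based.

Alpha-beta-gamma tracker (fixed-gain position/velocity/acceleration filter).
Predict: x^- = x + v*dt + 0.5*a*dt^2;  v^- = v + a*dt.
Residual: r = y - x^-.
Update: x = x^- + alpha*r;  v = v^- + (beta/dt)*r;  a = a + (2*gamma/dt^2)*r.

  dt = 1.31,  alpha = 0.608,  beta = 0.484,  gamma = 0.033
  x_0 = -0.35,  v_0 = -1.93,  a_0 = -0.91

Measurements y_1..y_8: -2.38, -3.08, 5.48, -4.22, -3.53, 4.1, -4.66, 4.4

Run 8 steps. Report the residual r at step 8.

resid = 8.1159

step 1: x_pred=-3.6591  r=1.2791  x^+=-2.8814  v^+=-2.6495  a^+=-0.8608
step 2: x_pred=-7.0909  r=4.0109  x^+=-4.6523  v^+=-2.2953  a^+=-0.7065
step 3: x_pred=-8.2653  r=13.7453  x^+=0.0918  v^+=1.8576  a^+=-0.1779
step 4: x_pred=2.3726  r=-6.5926  x^+=-1.6357  v^+=-0.8112  a^+=-0.4315
step 5: x_pred=-3.0686  r=-0.4614  x^+=-3.3491  v^+=-1.5469  a^+=-0.4492
step 6: x_pred=-5.7610  r=9.8610  x^+=0.2345  v^+=1.5080  a^+=-0.0700
step 7: x_pred=2.1499  r=-6.8099  x^+=-1.9905  v^+=-1.0997  a^+=-0.3319
step 8: x_pred=-3.7159  r=8.1159  x^+=1.2186  v^+=1.4641  a^+=-0.0197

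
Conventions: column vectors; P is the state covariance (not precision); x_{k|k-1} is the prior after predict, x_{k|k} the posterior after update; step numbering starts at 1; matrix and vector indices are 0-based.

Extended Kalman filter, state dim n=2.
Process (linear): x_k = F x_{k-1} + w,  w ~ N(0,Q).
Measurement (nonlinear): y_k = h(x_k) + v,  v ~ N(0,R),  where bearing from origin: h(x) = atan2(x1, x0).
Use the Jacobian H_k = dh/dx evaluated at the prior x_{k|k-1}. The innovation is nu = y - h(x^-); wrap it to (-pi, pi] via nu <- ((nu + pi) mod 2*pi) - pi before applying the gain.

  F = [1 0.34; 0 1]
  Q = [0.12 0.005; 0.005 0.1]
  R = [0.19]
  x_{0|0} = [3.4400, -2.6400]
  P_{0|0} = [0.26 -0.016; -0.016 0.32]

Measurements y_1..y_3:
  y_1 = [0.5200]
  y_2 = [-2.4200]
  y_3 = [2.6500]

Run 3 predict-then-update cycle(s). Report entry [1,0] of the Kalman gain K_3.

step 1: x^-=[2.5424, -2.6400]  P^-=[0.4061 0.0978; 0.0978 0.4200]  H_jac=[0.1965 0.1893]  S=[0.2280]  K=[0.4312; 0.4329]  nu=[1.3242]  x^+=[3.1134, -2.0667]  P^+=[0.3637 0.0552; 0.0552 0.3773]
step 2: x^-=[2.4108, -2.0667]  P^-=[0.5649 0.1885; 0.1885 0.4773]  H_jac=[0.2050 0.2391]  S=[0.2595]  K=[0.6199; 0.5886]  nu=[-1.7113]  x^+=[1.3500, -3.0740]  P^+=[0.4652 0.0938; 0.0938 0.3874]
step 3: x^-=[0.3048, -3.0740]  P^-=[0.6937 0.2305; 0.2305 0.4874]  H_jac=[0.3221 0.0319]  S=[0.2672]  K=[0.8638; 0.3361]  nu=[-2.1612]  x^+=[-1.5622, -3.8005]  P^+=[0.4943 0.1529; 0.1529 0.4572]

K[1,0] = 0.3361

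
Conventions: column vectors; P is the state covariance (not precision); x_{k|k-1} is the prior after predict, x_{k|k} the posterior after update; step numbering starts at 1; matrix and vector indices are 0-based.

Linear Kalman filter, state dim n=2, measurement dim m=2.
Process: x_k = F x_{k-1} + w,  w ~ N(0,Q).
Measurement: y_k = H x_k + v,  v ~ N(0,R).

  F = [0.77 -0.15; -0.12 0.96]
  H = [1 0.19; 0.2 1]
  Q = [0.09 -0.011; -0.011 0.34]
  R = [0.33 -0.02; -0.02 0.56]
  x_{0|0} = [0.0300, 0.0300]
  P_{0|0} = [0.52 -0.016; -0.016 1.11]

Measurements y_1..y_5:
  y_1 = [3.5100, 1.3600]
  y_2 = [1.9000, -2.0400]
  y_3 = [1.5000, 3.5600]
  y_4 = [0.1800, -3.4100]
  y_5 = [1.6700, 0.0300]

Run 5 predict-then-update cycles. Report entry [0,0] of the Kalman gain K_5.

K[0,0] = 0.3393

step 1: x^-=[0.0186, 0.0252]  P^-=[0.4270 -0.2310; -0.2310 1.3742]  S=[0.7188 0.0867; 0.0867 1.8588]  K=[0.5455 -0.1038; -0.0446 0.7165]  nu=[3.4866, 1.3311]  x^+=[1.7823, 0.8235]  P^+=[0.2029 -0.1096; -0.1096 0.4240]
step 2: x^-=[1.2489, 0.5767]  P^-=[0.2452 -0.1738; -0.1738 0.7590]  S=[0.5365 -0.0072; -0.0072 1.2593]  K=[0.3941 -0.0968; -0.0475 0.5748]  nu=[0.5416, -2.8665]  x^+=[1.7399, -1.0968]  P^+=[0.1495 -0.0920; -0.0920 0.3413]
step 3: x^-=[1.5042, -1.2617]  P^-=[0.2076 -0.1436; -0.1436 0.6779]  S=[0.5074 0.0012; 0.0012 1.1887]  K=[0.3554 -0.0863; -0.0305 0.5461]  nu=[0.2355, 4.5209]  x^+=[1.1979, 1.2000]  P^+=[0.1347 -0.0824; -0.0824 0.3229]
step 4: x^-=[0.7424, 1.0083]  P^-=[0.1961 -0.1323; -0.1323 0.6585]  S=[0.4996 0.0070; 0.0070 1.1734]  K=[0.3434 -0.0814; -0.0219 0.5388]  nu=[-0.7540, -4.5667]  x^+=[0.8551, -1.4356]  P^+=[0.1298 -0.0784; -0.0784 0.3178]
step 5: x^-=[0.8738, -1.4808]  P^-=[0.1922 -0.1281; -0.1281 0.6528]  S=[0.4971 0.0095; 0.0095 1.1693]  K=[0.3393 -0.0795; -0.0185 0.5366]  nu=[1.0776, 1.3360]  x^+=[1.1332, -0.7838]  P^+=[0.1282 -0.0769; -0.0769 0.3162]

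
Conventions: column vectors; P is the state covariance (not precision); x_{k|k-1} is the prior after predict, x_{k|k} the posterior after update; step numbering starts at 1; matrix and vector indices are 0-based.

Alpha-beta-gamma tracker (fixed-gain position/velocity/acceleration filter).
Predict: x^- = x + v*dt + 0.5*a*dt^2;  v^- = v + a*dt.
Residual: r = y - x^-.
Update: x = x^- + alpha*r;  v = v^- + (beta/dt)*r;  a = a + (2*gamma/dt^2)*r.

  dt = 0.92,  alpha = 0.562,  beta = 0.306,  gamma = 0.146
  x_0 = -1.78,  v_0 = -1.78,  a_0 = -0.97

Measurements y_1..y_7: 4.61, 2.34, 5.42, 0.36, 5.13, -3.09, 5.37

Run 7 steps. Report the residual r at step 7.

step 1: x_pred=-3.8281  r=8.4381  x^+=0.9141  v^+=0.1342  a^+=1.9411
step 2: x_pred=1.8590  r=0.4810  x^+=2.1293  v^+=2.0799  a^+=2.1070
step 3: x_pred=4.9346  r=0.4854  x^+=5.2074  v^+=4.1798  a^+=2.2745
step 4: x_pred=10.0154  r=-9.6554  x^+=4.5891  v^+=3.0609  a^+=-1.0565
step 5: x_pred=6.9579  r=-1.8279  x^+=5.9306  v^+=1.4809  a^+=-1.6872
step 6: x_pred=6.5790  r=-9.6690  x^+=1.1450  v^+=-3.2873  a^+=-5.0229
step 7: x_pred=-4.0050  r=9.3750  x^+=1.2638  v^+=-4.7902  a^+=-1.7886

resid = 9.3750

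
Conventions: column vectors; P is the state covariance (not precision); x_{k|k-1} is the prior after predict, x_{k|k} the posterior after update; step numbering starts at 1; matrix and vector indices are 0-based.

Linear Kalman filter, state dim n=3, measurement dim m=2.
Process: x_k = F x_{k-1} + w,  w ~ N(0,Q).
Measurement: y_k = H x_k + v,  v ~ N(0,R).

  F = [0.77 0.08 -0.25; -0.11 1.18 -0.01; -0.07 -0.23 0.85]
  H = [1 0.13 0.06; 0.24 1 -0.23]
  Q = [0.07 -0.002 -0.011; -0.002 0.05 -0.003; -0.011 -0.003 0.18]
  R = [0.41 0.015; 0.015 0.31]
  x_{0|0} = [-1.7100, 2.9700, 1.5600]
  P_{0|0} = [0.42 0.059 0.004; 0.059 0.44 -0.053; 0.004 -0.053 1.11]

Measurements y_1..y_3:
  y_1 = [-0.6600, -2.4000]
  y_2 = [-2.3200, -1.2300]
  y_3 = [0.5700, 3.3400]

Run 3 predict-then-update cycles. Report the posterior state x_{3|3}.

step 1: x^-=[-1.4691, 3.6771, 0.7626]  P^-=[0.3991 0.0756 -0.2924; 0.0756 0.6538 -0.1856; -0.2924 -0.1856 1.0295]  S=[0.8055 0.3169; 0.3169 1.1952]  K=[0.4547 0.0790; -0.0555 0.6127; -0.1720 -0.3665]  nu=[0.2853, -5.5491]  x^+=[-1.7780, 0.2616, 2.7474]  P^+=[0.2022 -0.0489 -0.1376; -0.0489 0.2243 0.1020; -0.1376 0.1020 0.8051]
step 2: x^-=[-2.0350, 0.4768, 2.3996]  P^-=[0.2845 -0.0728 -0.2678; -0.0728 0.3748 0.0489; -0.2678 0.0489 0.7495]  S=[0.6533 0.1058; 0.1058 0.7129]  K=[0.3929 0.0218; -0.1137 0.5023; -0.2959 -0.2194]  nu=[-0.4910, -0.6665]  x^+=[-2.2424, 0.1979, 2.6911]  P^+=[0.1815 -0.0720 -0.1787; -0.0720 0.1986 0.1186; -0.1787 0.1186 0.6442]
step 3: x^-=[-2.3836, 0.4532, 2.3989]  P^-=[0.2743 -0.1004 -0.2534; -0.1004 0.3442 0.0790; -0.2534 0.0790 0.6294]  S=[0.6371 0.0703; 0.0703 0.6468]  K=[0.3868 -0.0055; -0.1331 0.4814; -0.3043 -0.1626]  nu=[2.7507, 4.0106]  x^+=[-1.3415, 2.0176, 0.9095]  P^+=[0.1793 -0.0791 -0.1746; -0.0791 0.1921 0.1126; -0.1746 0.1126 0.5463]

x_post = [-1.3415, 2.0176, 0.9095]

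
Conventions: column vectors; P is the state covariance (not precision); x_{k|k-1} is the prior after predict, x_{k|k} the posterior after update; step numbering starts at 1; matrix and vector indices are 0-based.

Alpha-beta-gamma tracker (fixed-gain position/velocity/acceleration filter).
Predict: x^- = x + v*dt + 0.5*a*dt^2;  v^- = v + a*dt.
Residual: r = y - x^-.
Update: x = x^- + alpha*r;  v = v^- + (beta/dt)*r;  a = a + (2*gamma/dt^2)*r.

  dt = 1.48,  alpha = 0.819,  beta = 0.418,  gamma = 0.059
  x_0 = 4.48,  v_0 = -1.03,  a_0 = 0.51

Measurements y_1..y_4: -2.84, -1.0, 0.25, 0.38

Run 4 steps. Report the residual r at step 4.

step 1: x_pred=3.5142  r=-6.3542  x^+=-1.6899  v^+=-2.0698  a^+=0.1677
step 2: x_pred=-4.5696  r=3.5696  x^+=-1.6461  v^+=-0.8135  a^+=0.3600
step 3: x_pred=-2.4558  r=2.7058  x^+=-0.2397  v^+=0.4835  a^+=0.5058
step 4: x_pred=1.0298  r=-0.6498  x^+=0.4976  v^+=1.0485  a^+=0.4708

resid = -0.6498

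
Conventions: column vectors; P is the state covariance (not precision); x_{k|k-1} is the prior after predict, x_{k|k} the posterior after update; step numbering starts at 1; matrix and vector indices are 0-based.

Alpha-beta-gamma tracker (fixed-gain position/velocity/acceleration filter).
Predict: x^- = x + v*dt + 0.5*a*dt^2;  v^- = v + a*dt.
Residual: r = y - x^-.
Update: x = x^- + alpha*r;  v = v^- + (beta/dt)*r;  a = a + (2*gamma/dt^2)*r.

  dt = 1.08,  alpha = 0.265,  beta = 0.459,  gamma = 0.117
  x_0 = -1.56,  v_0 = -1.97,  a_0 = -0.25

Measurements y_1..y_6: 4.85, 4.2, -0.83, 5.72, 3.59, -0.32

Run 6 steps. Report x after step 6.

x_post = 4.6472

step 1: x_pred=-3.8334  r=8.6834  x^+=-1.5323  v^+=1.4504  a^+=1.4920
step 2: x_pred=0.9043  r=3.2957  x^+=1.7777  v^+=4.4625  a^+=2.1532
step 3: x_pred=7.8529  r=-8.6829  x^+=5.5520  v^+=3.0977  a^+=0.4113
step 4: x_pred=9.1373  r=-3.4173  x^+=8.2317  v^+=2.0895  a^+=-0.2743
step 5: x_pred=10.3284  r=-6.7384  x^+=8.5427  v^+=-1.0706  a^+=-1.6262
step 6: x_pred=6.4381  r=-6.7581  x^+=4.6472  v^+=-5.6991  a^+=-2.9820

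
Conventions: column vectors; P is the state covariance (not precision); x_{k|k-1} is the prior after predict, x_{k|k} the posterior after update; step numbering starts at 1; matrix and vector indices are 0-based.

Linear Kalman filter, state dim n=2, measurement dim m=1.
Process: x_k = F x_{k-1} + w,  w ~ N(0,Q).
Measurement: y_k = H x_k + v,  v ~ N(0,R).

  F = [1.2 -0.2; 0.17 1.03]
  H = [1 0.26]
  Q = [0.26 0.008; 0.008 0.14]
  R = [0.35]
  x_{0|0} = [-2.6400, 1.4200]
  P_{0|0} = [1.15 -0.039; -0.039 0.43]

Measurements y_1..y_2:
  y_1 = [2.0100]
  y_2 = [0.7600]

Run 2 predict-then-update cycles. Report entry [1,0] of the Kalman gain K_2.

K[1,0] = 0.0055

step 1: x^-=[-3.4520, 1.0138]  P^-=[1.9519 0.1071; 0.1071 0.6158]  S=[2.3993]  K=[0.8252; 0.1114]  nu=[5.1984]  x^+=[0.8375, 1.5928]  P^+=[0.3183 -0.1134; -0.1134 0.5860]
step 2: x^-=[0.6865, 1.7830]  P^-=[0.7962 -0.1841; -0.1841 0.7312]  S=[1.0999]  K=[0.6804; 0.0055]  nu=[-0.3900]  x^+=[0.4211, 1.7808]  P^+=[0.2871 -0.1882; -0.1882 0.7311]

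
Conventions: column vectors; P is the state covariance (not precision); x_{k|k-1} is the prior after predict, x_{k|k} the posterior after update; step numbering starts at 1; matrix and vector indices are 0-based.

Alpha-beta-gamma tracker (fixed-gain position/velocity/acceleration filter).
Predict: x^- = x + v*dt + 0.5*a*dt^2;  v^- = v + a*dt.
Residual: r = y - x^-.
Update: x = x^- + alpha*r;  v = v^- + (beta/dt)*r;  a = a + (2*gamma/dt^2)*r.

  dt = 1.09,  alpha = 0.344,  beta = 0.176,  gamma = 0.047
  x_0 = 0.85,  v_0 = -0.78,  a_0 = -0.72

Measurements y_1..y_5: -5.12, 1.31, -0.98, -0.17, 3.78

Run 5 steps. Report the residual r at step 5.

step 1: x_pred=-0.4279  r=-4.6921  x^+=-2.0420  v^+=-2.3224  a^+=-1.0912
step 2: x_pred=-5.2217  r=6.5317  x^+=-2.9748  v^+=-2.4572  a^+=-0.5745
step 3: x_pred=-5.9944  r=5.0144  x^+=-4.2694  v^+=-2.2737  a^+=-0.1777
step 4: x_pred=-6.8533  r=6.6833  x^+=-4.5543  v^+=-1.3883  a^+=0.3510
step 5: x_pred=-5.8590  r=9.6390  x^+=-2.5432  v^+=0.5507  a^+=1.1137

resid = 9.6390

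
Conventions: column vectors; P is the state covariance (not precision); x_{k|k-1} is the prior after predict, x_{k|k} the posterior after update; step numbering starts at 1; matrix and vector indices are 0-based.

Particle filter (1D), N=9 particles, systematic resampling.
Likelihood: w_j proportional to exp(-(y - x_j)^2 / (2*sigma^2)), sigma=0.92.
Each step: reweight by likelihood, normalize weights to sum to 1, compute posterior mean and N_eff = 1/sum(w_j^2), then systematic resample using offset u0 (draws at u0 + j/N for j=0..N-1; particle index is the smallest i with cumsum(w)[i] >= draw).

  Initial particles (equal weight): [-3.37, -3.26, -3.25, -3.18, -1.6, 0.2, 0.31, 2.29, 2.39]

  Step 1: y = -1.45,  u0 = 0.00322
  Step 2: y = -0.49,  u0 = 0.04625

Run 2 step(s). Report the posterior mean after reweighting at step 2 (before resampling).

post_mean = -1.1922

step 1: w=[0.0589, 0.0751, 0.0767, 0.0887, 0.5130, 0.1041, 0.0834, 0.0001, 0.0001]  mean=-1.7480  Neff=3.2920  idx=[0, 1, 3, 4, 4, 4, 4, 4, 5]
step 2: w=[0.0023, 0.0034, 0.0043, 0.1508, 0.1508, 0.1508, 0.1508, 0.1508, 0.2358]  mean=-1.1922  Neff=5.9037  idx=[3, 3, 4, 5, 6, 6, 7, 8, 8]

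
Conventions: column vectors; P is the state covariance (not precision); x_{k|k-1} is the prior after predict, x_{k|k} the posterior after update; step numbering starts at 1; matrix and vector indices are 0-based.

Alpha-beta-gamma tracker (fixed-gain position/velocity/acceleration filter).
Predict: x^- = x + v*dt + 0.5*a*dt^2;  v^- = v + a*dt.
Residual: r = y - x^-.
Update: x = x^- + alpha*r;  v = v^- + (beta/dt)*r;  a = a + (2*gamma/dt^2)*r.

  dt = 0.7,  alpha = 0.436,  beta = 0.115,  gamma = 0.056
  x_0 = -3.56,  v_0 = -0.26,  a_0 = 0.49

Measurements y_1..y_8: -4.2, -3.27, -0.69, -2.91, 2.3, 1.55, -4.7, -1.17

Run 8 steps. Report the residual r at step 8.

resid = -3.1824

step 1: x_pred=-3.6220  r=-0.5781  x^+=-3.8740  v^+=-0.0120  a^+=0.3579
step 2: x_pred=-3.7947  r=0.5247  x^+=-3.5659  v^+=0.3247  a^+=0.4778
step 3: x_pred=-3.2215  r=2.5315  x^+=-2.1178  v^+=1.0751  a^+=1.0564
step 4: x_pred=-1.1064  r=-1.8036  x^+=-1.8928  v^+=1.5183  a^+=0.6442
step 5: x_pred=-0.6721  r=2.9721  x^+=0.6237  v^+=2.4575  a^+=1.3235
step 6: x_pred=2.6682  r=-1.1182  x^+=2.1807  v^+=3.2003  a^+=1.0679
step 7: x_pred=4.6825  r=-9.3825  x^+=0.5917  v^+=2.4064  a^+=-1.0766
step 8: x_pred=2.0124  r=-3.1824  x^+=0.6249  v^+=1.1299  a^+=-1.8041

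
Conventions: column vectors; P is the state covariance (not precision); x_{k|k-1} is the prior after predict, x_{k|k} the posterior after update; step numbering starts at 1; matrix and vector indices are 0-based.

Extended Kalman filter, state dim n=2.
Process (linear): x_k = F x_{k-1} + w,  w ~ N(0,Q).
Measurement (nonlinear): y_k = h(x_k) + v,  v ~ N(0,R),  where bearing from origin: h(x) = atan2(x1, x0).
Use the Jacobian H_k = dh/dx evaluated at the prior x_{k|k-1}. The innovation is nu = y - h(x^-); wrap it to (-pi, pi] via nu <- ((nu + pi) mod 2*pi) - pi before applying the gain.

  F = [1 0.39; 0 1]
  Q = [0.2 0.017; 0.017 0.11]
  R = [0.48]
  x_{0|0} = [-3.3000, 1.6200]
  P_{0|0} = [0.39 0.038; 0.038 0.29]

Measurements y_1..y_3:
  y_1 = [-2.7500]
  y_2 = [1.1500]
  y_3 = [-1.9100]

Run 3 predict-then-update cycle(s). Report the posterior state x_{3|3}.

x_post = [-2.7819, 1.0965]

step 1: x^-=[-2.6682, 1.6200]  P^-=[0.6637 0.1681; 0.1681 0.4000]  H_jac=[-0.1663 -0.2738]  S=[0.5436]  K=[-0.2877; -0.2529]  nu=[0.9373]  x^+=[-2.9378, 1.3830]  P^+=[0.6188 0.1286; 0.1286 0.3652]
step 2: x^-=[-2.3985, 1.3830]  P^-=[0.9746 0.2880; 0.2880 0.4752]  H_jac=[-0.1804 -0.3129]  S=[0.5908]  K=[-0.4502; -0.3397]  nu=[-1.4685]  x^+=[-1.7373, 1.8818]  P^+=[0.8549 0.1977; 0.1977 0.4071]
step 3: x^-=[-1.0035, 1.8818]  P^-=[1.2709 0.3734; 0.3734 0.5171]  H_jac=[-0.4138 -0.2206]  S=[0.7909]  K=[-0.7690; -0.3396]  nu=[2.3125]  x^+=[-2.7819, 1.0965]  P^+=[0.8032 0.1669; 0.1669 0.4259]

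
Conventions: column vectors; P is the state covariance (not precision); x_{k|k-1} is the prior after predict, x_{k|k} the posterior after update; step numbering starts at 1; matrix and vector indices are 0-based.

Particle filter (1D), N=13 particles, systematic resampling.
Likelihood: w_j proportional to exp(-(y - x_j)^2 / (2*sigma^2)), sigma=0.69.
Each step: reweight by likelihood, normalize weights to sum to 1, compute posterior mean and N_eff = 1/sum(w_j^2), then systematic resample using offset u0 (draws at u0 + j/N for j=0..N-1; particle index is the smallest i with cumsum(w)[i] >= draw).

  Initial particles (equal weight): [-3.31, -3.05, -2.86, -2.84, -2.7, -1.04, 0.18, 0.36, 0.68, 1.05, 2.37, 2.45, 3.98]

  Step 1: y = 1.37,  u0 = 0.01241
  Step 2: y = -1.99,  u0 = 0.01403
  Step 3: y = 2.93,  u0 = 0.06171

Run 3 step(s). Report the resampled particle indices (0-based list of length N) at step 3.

resampled_idx = [2, 5, 6, 7, 8, 9, 10, 11, 12, 12, 12, 12, 12]

step 1: w=[0.0000, 0.0000, 0.0000, 0.0000, 0.0000, 0.0008, 0.0831, 0.1260, 0.2230, 0.3302, 0.1286, 0.1080, 0.0003]  mean=1.1284  Neff=4.7679  idx=[6, 7, 7, 8, 8, 8, 9, 9, 9, 9, 10, 10, 11]
step 2: w=[0.4714, 0.2006, 0.2006, 0.0371, 0.0371, 0.0371, 0.0040, 0.0040, 0.0040, 0.0040, 0.0000, 0.0000, 0.0000]  mean=0.3219  Neff=3.2591  idx=[0, 0, 0, 0, 0, 0, 1, 1, 1, 2, 2, 2, 4]
step 3: w=[0.0276, 0.0276, 0.0276, 0.0276, 0.0276, 0.0276, 0.0755, 0.0755, 0.0755, 0.0755, 0.0755, 0.0755, 0.3814]  mean=0.4522  Neff=5.4283  idx=[2, 5, 6, 7, 8, 9, 10, 11, 12, 12, 12, 12, 12]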